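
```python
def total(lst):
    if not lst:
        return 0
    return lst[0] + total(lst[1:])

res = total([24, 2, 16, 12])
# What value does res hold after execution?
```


total([24, 2, 16, 12])
= 24 + total([2, 16, 12])
= 24 + 2 + total([16, 12])
= 24 + 2 + 16 + total([12])
= 24 + 2 + 16 + 12 + total([])
= 24 + 2 + 16 + 12 + 0
= 54


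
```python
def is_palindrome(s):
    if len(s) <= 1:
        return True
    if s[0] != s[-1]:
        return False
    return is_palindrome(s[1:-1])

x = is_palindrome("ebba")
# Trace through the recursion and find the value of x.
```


is_palindrome("ebba")
"ebba": s[0]='e' != s[-1]='a' -> False
= False


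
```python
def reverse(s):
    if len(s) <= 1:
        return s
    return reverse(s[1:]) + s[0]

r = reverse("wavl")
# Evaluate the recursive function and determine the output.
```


reverse("wavl")
= reverse("avl") + "w"
= reverse("vl") + "a" + "w"
= reverse("l") + "v" + "a" + "w"
= "l" + "v" + "a" + "w"
= "lvaw"


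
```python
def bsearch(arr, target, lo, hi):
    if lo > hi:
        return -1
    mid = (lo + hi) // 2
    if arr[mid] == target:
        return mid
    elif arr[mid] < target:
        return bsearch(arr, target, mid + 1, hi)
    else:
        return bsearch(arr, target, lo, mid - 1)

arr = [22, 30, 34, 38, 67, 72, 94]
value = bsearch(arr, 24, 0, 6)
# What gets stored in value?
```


bsearch(arr, 24, 0, 6)
lo=0, hi=6, mid=3, arr[mid]=38
38 > 24, search left half
lo=0, hi=2, mid=1, arr[mid]=30
30 > 24, search left half
lo=0, hi=0, mid=0, arr[mid]=22
22 < 24, search right half
lo > hi, target not found, return -1
= -1


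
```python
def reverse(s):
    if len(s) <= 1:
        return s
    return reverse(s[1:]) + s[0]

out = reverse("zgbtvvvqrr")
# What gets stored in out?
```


reverse("zgbtvvvqrr")
= reverse("gbtvvvqrr") + "z"
= reverse("btvvvqrr") + "g" + "z"
= reverse("tvvvqrr") + "b" + "g" + "z"
= reverse("vvvqrr") + "t" + "b" + "g" + "z"
= reverse("vvqrr") + "v" + "t" + "b" + "g" + "z"
= reverse("vqrr") + "v" + "v" + "t" + "b" + "g" + "z"
= reverse("qrr") + "v" + "v" + "v" + "t" + "b" + "g" + "z"
= reverse("rr") + "q" + "v" + "v" + "v" + "t" + "b" + "g" + "z"
= reverse("r") + "r" + "q" + "v" + "v" + "v" + "t" + "b" + "g" + "z"
= "r" + "r" + "q" + "v" + "v" + "v" + "t" + "b" + "g" + "z"
= "rrqvvvtbgz"


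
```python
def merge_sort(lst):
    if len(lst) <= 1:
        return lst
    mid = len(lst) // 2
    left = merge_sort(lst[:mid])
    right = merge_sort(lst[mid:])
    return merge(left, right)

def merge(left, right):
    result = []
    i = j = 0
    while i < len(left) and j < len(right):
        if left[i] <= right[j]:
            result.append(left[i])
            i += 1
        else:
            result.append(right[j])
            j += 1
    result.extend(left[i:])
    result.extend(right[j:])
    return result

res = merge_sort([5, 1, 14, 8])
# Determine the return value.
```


merge_sort([5, 1, 14, 8])
Split into [5, 1] and [14, 8]
Left sorted: [1, 5]
Right sorted: [8, 14]
Merge [1, 5] and [8, 14]
= [1, 5, 8, 14]


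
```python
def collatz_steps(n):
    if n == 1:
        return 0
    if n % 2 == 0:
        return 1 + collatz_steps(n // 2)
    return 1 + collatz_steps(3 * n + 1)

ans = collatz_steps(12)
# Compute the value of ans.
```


collatz_steps(12)
12 is even -> collatz_steps(6)
6 is even -> collatz_steps(3)
3 is odd -> 3*3+1 = 10 -> collatz_steps(10)
10 is even -> collatz_steps(5)
5 is odd -> 3*5+1 = 16 -> collatz_steps(16)
16 is even -> collatz_steps(8)
8 is even -> collatz_steps(4)
4 is even -> collatz_steps(2)
2 is even -> collatz_steps(1)
Reached 1 after 9 steps
= 9


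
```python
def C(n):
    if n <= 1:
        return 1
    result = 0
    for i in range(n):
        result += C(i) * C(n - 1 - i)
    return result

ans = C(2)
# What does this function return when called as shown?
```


C(2)
= sum of C(i) * C(2-1-i) for i in 0..1
  C(0)*C(1) = 1*1 = 1
  C(1)*C(0) = 1*1 = 1
= 1 + 1
= 2


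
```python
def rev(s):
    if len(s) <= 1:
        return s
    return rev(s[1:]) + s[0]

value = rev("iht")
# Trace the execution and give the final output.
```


rev("iht")
= rev("ht") + "i"
= rev("t") + "h" + "i"
= "t" + "h" + "i"
= "thi"


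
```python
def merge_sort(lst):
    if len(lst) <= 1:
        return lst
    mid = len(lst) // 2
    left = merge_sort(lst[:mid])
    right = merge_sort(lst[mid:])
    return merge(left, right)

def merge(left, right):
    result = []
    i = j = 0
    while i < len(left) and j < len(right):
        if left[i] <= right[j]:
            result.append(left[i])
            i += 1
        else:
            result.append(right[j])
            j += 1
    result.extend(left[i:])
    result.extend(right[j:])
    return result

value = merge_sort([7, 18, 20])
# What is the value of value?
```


merge_sort([7, 18, 20])
Split into [7] and [18, 20]
Left sorted: [7]
Right sorted: [18, 20]
Merge [7] and [18, 20]
= [7, 18, 20]


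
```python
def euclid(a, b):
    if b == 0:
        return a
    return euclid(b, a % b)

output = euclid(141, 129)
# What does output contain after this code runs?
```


euclid(141, 129)
= euclid(129, 141 % 129) = euclid(129, 12)
= euclid(12, 129 % 12) = euclid(12, 9)
= euclid(9, 12 % 9) = euclid(9, 3)
= euclid(3, 9 % 3) = euclid(3, 0)
b == 0, return a = 3


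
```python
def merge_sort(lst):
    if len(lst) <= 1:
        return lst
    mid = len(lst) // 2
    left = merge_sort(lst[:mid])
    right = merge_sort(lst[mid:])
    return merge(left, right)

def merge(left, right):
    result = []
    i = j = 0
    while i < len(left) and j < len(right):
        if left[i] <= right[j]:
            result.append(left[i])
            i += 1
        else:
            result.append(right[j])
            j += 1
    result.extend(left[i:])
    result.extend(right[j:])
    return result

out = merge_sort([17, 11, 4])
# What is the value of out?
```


merge_sort([17, 11, 4])
Split into [17] and [11, 4]
Left sorted: [17]
Right sorted: [4, 11]
Merge [17] and [4, 11]
= [4, 11, 17]


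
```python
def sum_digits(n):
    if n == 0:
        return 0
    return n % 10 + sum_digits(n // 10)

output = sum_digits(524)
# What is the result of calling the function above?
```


sum_digits(524)
= 4 + sum_digits(52)
= 4 + 2 + sum_digits(5)
= 4 + 2 + 5 + sum_digits(0)
= 4 + 2 + 5 + 0
= 11


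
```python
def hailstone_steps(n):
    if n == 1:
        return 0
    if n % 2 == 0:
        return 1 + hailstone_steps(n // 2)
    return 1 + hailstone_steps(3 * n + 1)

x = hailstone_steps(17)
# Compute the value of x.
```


hailstone_steps(17)
17 is odd -> 3*17+1 = 52 -> hailstone_steps(52)
52 is even -> hailstone_steps(26)
26 is even -> hailstone_steps(13)
13 is odd -> 3*13+1 = 40 -> hailstone_steps(40)
40 is even -> hailstone_steps(20)
20 is even -> hailstone_steps(10)
10 is even -> hailstone_steps(5)
5 is odd -> 3*5+1 = 16 -> hailstone_steps(16)
16 is even -> hailstone_steps(8)
8 is even -> hailstone_steps(4)
4 is even -> hailstone_steps(2)
2 is even -> hailstone_steps(1)
Reached 1 after 12 steps
= 12


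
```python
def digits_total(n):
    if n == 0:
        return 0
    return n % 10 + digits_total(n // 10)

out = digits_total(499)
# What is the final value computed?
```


digits_total(499)
= 9 + digits_total(49)
= 9 + 9 + digits_total(4)
= 9 + 9 + 4 + digits_total(0)
= 9 + 9 + 4 + 0
= 22


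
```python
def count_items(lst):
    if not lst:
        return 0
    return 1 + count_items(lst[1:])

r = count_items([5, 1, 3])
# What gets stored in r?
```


count_items([5, 1, 3])
= 1 + count_items([1, 3])
= 1 + 1 + count_items([3])
= 1 + 1 + 1 + count_items([])
= 1 + 1 + 1 + 0
= 3


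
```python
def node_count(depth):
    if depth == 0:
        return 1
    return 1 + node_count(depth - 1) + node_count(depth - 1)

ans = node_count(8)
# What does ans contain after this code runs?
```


node_count(8)
= 1 + node_count(7) + node_count(7)
= 1 + 2 * node_count(7)
node_count(k) = 2^(k+1) - 1
node_count(0) = 1
node_count(1) = 3
node_count(2) = 7
node_count(3) = 15
node_count(4) = 31
node_count(8) = 2^9 - 1 = 511


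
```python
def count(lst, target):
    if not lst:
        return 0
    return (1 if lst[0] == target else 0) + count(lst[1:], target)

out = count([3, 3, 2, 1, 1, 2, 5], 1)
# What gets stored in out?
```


count([3, 3, 2, 1, 1, 2, 5], 1)
lst[0]=3 != 1: 0 + count([3, 2, 1, 1, 2, 5], 1)
lst[0]=3 != 1: 0 + count([2, 1, 1, 2, 5], 1)
lst[0]=2 != 1: 0 + count([1, 1, 2, 5], 1)
lst[0]=1 == 1: 1 + count([1, 2, 5], 1)
lst[0]=1 == 1: 1 + count([2, 5], 1)
lst[0]=2 != 1: 0 + count([5], 1)
lst[0]=5 != 1: 0 + count([], 1)
= 2


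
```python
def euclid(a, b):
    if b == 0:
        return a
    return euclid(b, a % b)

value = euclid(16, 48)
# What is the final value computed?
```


euclid(16, 48)
= euclid(48, 16 % 48) = euclid(48, 16)
= euclid(16, 48 % 16) = euclid(16, 0)
b == 0, return a = 16


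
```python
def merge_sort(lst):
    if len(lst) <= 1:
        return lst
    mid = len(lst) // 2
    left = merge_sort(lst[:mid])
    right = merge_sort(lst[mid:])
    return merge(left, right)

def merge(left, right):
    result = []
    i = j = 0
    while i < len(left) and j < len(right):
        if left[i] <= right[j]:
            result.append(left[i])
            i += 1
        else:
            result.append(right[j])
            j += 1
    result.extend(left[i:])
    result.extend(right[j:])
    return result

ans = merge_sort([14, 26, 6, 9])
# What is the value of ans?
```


merge_sort([14, 26, 6, 9])
Split into [14, 26] and [6, 9]
Left sorted: [14, 26]
Right sorted: [6, 9]
Merge [14, 26] and [6, 9]
= [6, 9, 14, 26]


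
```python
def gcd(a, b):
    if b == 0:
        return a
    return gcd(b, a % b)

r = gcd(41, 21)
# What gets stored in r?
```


gcd(41, 21)
= gcd(21, 41 % 21) = gcd(21, 20)
= gcd(20, 21 % 20) = gcd(20, 1)
= gcd(1, 20 % 1) = gcd(1, 0)
b == 0, return a = 1


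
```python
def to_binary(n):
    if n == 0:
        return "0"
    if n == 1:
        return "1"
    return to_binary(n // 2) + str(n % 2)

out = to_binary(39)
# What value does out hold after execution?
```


to_binary(39)
= to_binary(19) + "1"
= to_binary(9) + "1" + "1"
= to_binary(4) + "1" + "1" + "1"
= to_binary(2) + "0" + "1" + "1" + "1"
= to_binary(1) + "0" + "0" + "1" + "1" + "1"
= "1" + "0" + "0" + "1" + "1" + "1"
= "100111"


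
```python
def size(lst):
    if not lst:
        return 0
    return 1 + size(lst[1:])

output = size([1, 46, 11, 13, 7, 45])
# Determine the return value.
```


size([1, 46, 11, 13, 7, 45])
= 1 + size([46, 11, 13, 7, 45])
= 1 + 1 + size([11, 13, 7, 45])
= 1 + 1 + 1 + size([13, 7, 45])
= 1 + 1 + 1 + 1 + size([7, 45])
= 1 + 1 + 1 + 1 + 1 + size([45])
= 1 + 1 + 1 + 1 + 1 + 1 + size([])
= 1 + 1 + 1 + 1 + 1 + 1 + 0
= 6


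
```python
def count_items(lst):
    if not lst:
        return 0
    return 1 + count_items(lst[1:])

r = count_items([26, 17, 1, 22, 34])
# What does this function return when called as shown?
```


count_items([26, 17, 1, 22, 34])
= 1 + count_items([17, 1, 22, 34])
= 1 + 1 + count_items([1, 22, 34])
= 1 + 1 + 1 + count_items([22, 34])
= 1 + 1 + 1 + 1 + count_items([34])
= 1 + 1 + 1 + 1 + 1 + count_items([])
= 1 + 1 + 1 + 1 + 1 + 0
= 5


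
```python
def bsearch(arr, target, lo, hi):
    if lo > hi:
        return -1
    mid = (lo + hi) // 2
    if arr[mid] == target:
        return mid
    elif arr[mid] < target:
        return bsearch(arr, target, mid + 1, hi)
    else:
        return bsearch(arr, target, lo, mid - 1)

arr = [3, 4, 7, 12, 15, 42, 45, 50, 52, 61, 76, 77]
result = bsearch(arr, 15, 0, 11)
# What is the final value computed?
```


bsearch(arr, 15, 0, 11)
lo=0, hi=11, mid=5, arr[mid]=42
42 > 15, search left half
lo=0, hi=4, mid=2, arr[mid]=7
7 < 15, search right half
lo=3, hi=4, mid=3, arr[mid]=12
12 < 15, search right half
lo=4, hi=4, mid=4, arr[mid]=15
arr[4] == 15, found at index 4
= 4


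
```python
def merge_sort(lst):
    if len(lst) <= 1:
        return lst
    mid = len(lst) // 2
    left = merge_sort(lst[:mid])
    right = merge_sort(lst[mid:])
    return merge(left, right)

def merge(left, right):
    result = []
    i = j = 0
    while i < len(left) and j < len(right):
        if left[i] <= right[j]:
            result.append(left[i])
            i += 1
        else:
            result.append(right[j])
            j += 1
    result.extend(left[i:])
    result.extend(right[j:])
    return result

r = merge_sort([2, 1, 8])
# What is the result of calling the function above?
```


merge_sort([2, 1, 8])
Split into [2] and [1, 8]
Left sorted: [2]
Right sorted: [1, 8]
Merge [2] and [1, 8]
= [1, 2, 8]


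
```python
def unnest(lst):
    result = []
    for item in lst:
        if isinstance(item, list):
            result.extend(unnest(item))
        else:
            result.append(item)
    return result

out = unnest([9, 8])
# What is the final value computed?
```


unnest([9, 8])
Processing each element:
  9 is not a list -> append 9
  8 is not a list -> append 8
= [9, 8]


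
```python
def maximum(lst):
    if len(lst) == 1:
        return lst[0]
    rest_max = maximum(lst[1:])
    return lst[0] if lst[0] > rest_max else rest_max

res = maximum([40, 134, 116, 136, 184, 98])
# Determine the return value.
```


maximum([40, 134, 116, 136, 184, 98])
= compare 40 with maximum([134, 116, 136, 184, 98])
= compare 134 with maximum([116, 136, 184, 98])
= compare 116 with maximum([136, 184, 98])
= compare 136 with maximum([184, 98])
= compare 184 with maximum([98])
Base: maximum([98]) = 98
compare 184 with 98: max = 184
compare 136 with 184: max = 184
compare 116 with 184: max = 184
compare 134 with 184: max = 184
compare 40 with 184: max = 184
= 184


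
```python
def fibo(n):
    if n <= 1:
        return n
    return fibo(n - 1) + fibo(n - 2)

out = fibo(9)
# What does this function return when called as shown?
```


fibo(9)
= fibo(8) + fibo(7)
= (fibo(7) + fibo(6)) + fibo(7)
Computing bottom-up: fibo(0)=0, fibo(1)=1, fibo(2)=1, fibo(3)=2, fibo(4)=3, fibo(5)=5, fibo(6)=8, fibo(7)=13, fibo(8)=21, fibo(9)=34
= 34


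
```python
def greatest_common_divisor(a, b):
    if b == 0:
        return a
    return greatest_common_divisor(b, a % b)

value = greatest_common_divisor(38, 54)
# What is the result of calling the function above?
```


greatest_common_divisor(38, 54)
= greatest_common_divisor(54, 38 % 54) = greatest_common_divisor(54, 38)
= greatest_common_divisor(38, 54 % 38) = greatest_common_divisor(38, 16)
= greatest_common_divisor(16, 38 % 16) = greatest_common_divisor(16, 6)
= greatest_common_divisor(6, 16 % 6) = greatest_common_divisor(6, 4)
= greatest_common_divisor(4, 6 % 4) = greatest_common_divisor(4, 2)
= greatest_common_divisor(2, 4 % 2) = greatest_common_divisor(2, 0)
b == 0, return a = 2


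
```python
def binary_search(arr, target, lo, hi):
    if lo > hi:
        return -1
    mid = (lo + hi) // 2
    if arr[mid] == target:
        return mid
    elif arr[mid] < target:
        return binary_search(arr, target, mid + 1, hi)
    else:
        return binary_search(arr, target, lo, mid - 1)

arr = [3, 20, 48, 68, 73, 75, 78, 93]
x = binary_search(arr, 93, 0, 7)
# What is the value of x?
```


binary_search(arr, 93, 0, 7)
lo=0, hi=7, mid=3, arr[mid]=68
68 < 93, search right half
lo=4, hi=7, mid=5, arr[mid]=75
75 < 93, search right half
lo=6, hi=7, mid=6, arr[mid]=78
78 < 93, search right half
lo=7, hi=7, mid=7, arr[mid]=93
arr[7] == 93, found at index 7
= 7


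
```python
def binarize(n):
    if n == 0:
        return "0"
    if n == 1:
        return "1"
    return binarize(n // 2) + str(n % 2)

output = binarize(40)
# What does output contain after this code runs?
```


binarize(40)
= binarize(20) + "0"
= binarize(10) + "0" + "0"
= binarize(5) + "0" + "0" + "0"
= binarize(2) + "1" + "0" + "0" + "0"
= binarize(1) + "0" + "1" + "0" + "0" + "0"
= "1" + "0" + "1" + "0" + "0" + "0"
= "101000"


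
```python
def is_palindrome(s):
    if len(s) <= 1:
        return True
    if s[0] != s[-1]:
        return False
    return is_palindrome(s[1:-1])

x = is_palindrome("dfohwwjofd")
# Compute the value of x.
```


is_palindrome("dfohwwjofd")
"dfohwwjofd": s[0]='d' == s[-1]='d' -> is_palindrome("fohwwjof")
"fohwwjof": s[0]='f' == s[-1]='f' -> is_palindrome("ohwwjo")
"ohwwjo": s[0]='o' == s[-1]='o' -> is_palindrome("hwwj")
"hwwj": s[0]='h' != s[-1]='j' -> False
= False


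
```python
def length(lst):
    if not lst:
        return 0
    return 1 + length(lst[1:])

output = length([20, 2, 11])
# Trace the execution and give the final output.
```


length([20, 2, 11])
= 1 + length([2, 11])
= 1 + 1 + length([11])
= 1 + 1 + 1 + length([])
= 1 + 1 + 1 + 0
= 3


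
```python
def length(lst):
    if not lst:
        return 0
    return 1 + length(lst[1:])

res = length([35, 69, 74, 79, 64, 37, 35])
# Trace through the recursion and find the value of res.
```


length([35, 69, 74, 79, 64, 37, 35])
= 1 + length([69, 74, 79, 64, 37, 35])
= 1 + 1 + length([74, 79, 64, 37, 35])
= 1 + 1 + 1 + length([79, 64, 37, 35])
= 1 + 1 + 1 + 1 + length([64, 37, 35])
= 1 + 1 + 1 + 1 + 1 + length([37, 35])
= 1 + 1 + 1 + 1 + 1 + 1 + length([35])
= 1 + 1 + 1 + 1 + 1 + 1 + 1 + length([])
= 1 + 1 + 1 + 1 + 1 + 1 + 1 + 0
= 7


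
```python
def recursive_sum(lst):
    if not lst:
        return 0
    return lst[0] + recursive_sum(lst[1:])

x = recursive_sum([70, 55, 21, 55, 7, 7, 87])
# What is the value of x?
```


recursive_sum([70, 55, 21, 55, 7, 7, 87])
= 70 + recursive_sum([55, 21, 55, 7, 7, 87])
= 70 + 55 + recursive_sum([21, 55, 7, 7, 87])
= 70 + 55 + 21 + recursive_sum([55, 7, 7, 87])
= 70 + 55 + 21 + 55 + recursive_sum([7, 7, 87])
= 70 + 55 + 21 + 55 + 7 + recursive_sum([7, 87])
= 70 + 55 + 21 + 55 + 7 + 7 + recursive_sum([87])
= 70 + 55 + 21 + 55 + 7 + 7 + 87 + recursive_sum([])
= 70 + 55 + 21 + 55 + 7 + 7 + 87 + 0
= 302


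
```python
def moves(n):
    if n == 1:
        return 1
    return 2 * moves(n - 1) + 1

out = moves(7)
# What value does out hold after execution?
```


moves(7)
= 2 * moves(6) + 1
= 2 * (2 * moves(5) + 1) + 1
= 2 * (2 * (2 * moves(4) + 1) + 1) + 1
= 2 * (2 * (2 * (2 * moves(3) + 1) + 1) + 1) + 1
= 2 * (2 * (2 * (2 * (2 * moves(2) + 1) + 1) + 1) + 1) + 1
= 2 * (2 * (2 * (2 * (2 * (2 * moves(1) + 1) + 1) + 1) + 1) + 1) + 1
Now compute bottom-up:
moves(1) = 1
moves(2) = 2 * 1 + 1 = 3
moves(3) = 2 * 3 + 1 = 7
moves(4) = 2 * 7 + 1 = 15
moves(5) = 2 * 15 + 1 = 31
moves(6) = 2 * 31 + 1 = 63
moves(7) = 2 * 63 + 1 = 127
= 127


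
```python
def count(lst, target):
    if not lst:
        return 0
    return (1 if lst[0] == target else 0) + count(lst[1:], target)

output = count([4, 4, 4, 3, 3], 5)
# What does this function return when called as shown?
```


count([4, 4, 4, 3, 3], 5)
lst[0]=4 != 5: 0 + count([4, 4, 3, 3], 5)
lst[0]=4 != 5: 0 + count([4, 3, 3], 5)
lst[0]=4 != 5: 0 + count([3, 3], 5)
lst[0]=3 != 5: 0 + count([3], 5)
lst[0]=3 != 5: 0 + count([], 5)
= 0


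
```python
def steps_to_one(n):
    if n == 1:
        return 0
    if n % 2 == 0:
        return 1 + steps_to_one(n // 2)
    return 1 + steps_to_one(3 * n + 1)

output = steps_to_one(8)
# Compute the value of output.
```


steps_to_one(8)
8 is even -> steps_to_one(4)
4 is even -> steps_to_one(2)
2 is even -> steps_to_one(1)
Reached 1 after 3 steps
= 3


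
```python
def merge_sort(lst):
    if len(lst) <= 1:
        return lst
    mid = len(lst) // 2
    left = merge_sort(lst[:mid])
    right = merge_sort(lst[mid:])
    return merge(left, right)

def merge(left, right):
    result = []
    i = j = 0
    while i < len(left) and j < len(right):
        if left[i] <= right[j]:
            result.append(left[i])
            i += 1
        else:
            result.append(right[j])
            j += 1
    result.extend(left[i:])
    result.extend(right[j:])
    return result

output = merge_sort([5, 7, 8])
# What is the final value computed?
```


merge_sort([5, 7, 8])
Split into [5] and [7, 8]
Left sorted: [5]
Right sorted: [7, 8]
Merge [5] and [7, 8]
= [5, 7, 8]


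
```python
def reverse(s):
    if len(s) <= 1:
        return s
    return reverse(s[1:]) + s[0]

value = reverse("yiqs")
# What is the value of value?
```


reverse("yiqs")
= reverse("iqs") + "y"
= reverse("qs") + "i" + "y"
= reverse("s") + "q" + "i" + "y"
= "s" + "q" + "i" + "y"
= "sqiy"


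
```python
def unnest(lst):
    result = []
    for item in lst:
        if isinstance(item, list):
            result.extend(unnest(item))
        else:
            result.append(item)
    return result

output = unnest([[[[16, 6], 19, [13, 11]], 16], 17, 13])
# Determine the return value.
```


unnest([[[[16, 6], 19, [13, 11]], 16], 17, 13])
Processing each element:
  [[[16, 6], 19, [13, 11]], 16] is a list -> unnest recursively -> [16, 6, 19, 13, 11, 16]
  17 is not a list -> append 17
  13 is not a list -> append 13
= [16, 6, 19, 13, 11, 16, 17, 13]


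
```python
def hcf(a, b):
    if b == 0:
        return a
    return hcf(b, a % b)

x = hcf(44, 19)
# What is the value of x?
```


hcf(44, 19)
= hcf(19, 44 % 19) = hcf(19, 6)
= hcf(6, 19 % 6) = hcf(6, 1)
= hcf(1, 6 % 1) = hcf(1, 0)
b == 0, return a = 1


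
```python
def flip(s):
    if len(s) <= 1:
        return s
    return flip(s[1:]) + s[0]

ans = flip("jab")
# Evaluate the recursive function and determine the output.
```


flip("jab")
= flip("ab") + "j"
= flip("b") + "a" + "j"
= "b" + "a" + "j"
= "baj"


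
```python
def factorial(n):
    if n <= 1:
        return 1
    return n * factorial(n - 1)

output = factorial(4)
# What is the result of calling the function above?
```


factorial(4)
= 4 * factorial(3)
= 4 * 3 * factorial(2)
= 4 * 3 * 2 * factorial(1)
= 4 * 3 * 2 * 1
= 24


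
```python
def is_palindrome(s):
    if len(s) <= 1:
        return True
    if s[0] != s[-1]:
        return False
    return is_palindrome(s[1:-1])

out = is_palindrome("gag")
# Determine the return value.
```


is_palindrome("gag")
"gag": s[0]='g' == s[-1]='g' -> is_palindrome("a")
"a": len <= 1 -> True
= True


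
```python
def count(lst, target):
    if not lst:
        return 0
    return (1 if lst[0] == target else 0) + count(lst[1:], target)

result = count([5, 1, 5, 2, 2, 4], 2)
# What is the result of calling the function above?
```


count([5, 1, 5, 2, 2, 4], 2)
lst[0]=5 != 2: 0 + count([1, 5, 2, 2, 4], 2)
lst[0]=1 != 2: 0 + count([5, 2, 2, 4], 2)
lst[0]=5 != 2: 0 + count([2, 2, 4], 2)
lst[0]=2 == 2: 1 + count([2, 4], 2)
lst[0]=2 == 2: 1 + count([4], 2)
lst[0]=4 != 2: 0 + count([], 2)
= 2


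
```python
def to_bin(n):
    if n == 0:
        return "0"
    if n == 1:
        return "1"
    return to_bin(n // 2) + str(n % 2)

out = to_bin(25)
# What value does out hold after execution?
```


to_bin(25)
= to_bin(12) + "1"
= to_bin(6) + "0" + "1"
= to_bin(3) + "0" + "0" + "1"
= to_bin(1) + "1" + "0" + "0" + "1"
= "1" + "1" + "0" + "0" + "1"
= "11001"


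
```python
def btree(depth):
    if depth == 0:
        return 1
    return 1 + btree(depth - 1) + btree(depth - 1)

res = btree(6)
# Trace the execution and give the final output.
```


btree(6)
= 1 + btree(5) + btree(5)
= 1 + 2 * btree(5)
btree(k) = 2^(k+1) - 1
btree(0) = 1
btree(1) = 3
btree(2) = 7
btree(3) = 15
btree(4) = 31
btree(6) = 2^7 - 1 = 127


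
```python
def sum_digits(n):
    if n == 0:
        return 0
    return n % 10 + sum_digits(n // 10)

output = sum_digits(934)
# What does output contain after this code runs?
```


sum_digits(934)
= 4 + sum_digits(93)
= 4 + 3 + sum_digits(9)
= 4 + 3 + 9 + sum_digits(0)
= 4 + 3 + 9 + 0
= 16


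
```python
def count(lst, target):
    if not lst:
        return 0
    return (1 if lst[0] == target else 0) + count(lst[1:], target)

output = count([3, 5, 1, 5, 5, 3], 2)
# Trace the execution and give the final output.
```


count([3, 5, 1, 5, 5, 3], 2)
lst[0]=3 != 2: 0 + count([5, 1, 5, 5, 3], 2)
lst[0]=5 != 2: 0 + count([1, 5, 5, 3], 2)
lst[0]=1 != 2: 0 + count([5, 5, 3], 2)
lst[0]=5 != 2: 0 + count([5, 3], 2)
lst[0]=5 != 2: 0 + count([3], 2)
lst[0]=3 != 2: 0 + count([], 2)
= 0


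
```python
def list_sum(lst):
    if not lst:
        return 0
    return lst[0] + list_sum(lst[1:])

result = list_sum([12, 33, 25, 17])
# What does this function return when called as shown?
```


list_sum([12, 33, 25, 17])
= 12 + list_sum([33, 25, 17])
= 12 + 33 + list_sum([25, 17])
= 12 + 33 + 25 + list_sum([17])
= 12 + 33 + 25 + 17 + list_sum([])
= 12 + 33 + 25 + 17 + 0
= 87


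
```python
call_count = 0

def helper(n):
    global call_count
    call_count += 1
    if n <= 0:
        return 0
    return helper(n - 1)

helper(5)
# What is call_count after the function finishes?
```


helper(5) calls helper(4) calls ... calls helper(0)
Total calls: 5 + 1 (for base case) = 6


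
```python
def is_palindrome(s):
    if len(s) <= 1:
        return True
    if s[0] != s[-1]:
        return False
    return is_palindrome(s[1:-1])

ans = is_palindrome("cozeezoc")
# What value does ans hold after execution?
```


is_palindrome("cozeezoc")
"cozeezoc": s[0]='c' == s[-1]='c' -> is_palindrome("ozeezo")
"ozeezo": s[0]='o' == s[-1]='o' -> is_palindrome("zeez")
"zeez": s[0]='z' == s[-1]='z' -> is_palindrome("ee")
"ee": s[0]='e' == s[-1]='e' -> is_palindrome("")
"": len <= 1 -> True
= True


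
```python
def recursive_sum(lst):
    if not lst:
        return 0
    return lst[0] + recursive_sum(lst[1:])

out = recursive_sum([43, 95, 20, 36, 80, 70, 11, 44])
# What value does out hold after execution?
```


recursive_sum([43, 95, 20, 36, 80, 70, 11, 44])
= 43 + recursive_sum([95, 20, 36, 80, 70, 11, 44])
= 43 + 95 + recursive_sum([20, 36, 80, 70, 11, 44])
= 43 + 95 + 20 + recursive_sum([36, 80, 70, 11, 44])
= 43 + 95 + 20 + 36 + recursive_sum([80, 70, 11, 44])
= 43 + 95 + 20 + 36 + 80 + recursive_sum([70, 11, 44])
= 43 + 95 + 20 + 36 + 80 + 70 + recursive_sum([11, 44])
= 43 + 95 + 20 + 36 + 80 + 70 + 11 + recursive_sum([44])
= 43 + 95 + 20 + 36 + 80 + 70 + 11 + 44 + recursive_sum([])
= 43 + 95 + 20 + 36 + 80 + 70 + 11 + 44 + 0
= 399


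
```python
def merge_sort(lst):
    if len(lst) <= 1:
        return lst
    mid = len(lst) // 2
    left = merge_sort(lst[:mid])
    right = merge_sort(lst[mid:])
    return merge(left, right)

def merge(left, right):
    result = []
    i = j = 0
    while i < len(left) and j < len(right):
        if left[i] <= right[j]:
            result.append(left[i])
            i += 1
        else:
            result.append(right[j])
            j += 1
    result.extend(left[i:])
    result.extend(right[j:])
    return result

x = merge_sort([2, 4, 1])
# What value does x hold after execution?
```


merge_sort([2, 4, 1])
Split into [2] and [4, 1]
Left sorted: [2]
Right sorted: [1, 4]
Merge [2] and [1, 4]
= [1, 2, 4]


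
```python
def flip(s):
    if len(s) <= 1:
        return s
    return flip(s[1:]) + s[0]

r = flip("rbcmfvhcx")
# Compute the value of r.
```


flip("rbcmfvhcx")
= flip("bcmfvhcx") + "r"
= flip("cmfvhcx") + "b" + "r"
= flip("mfvhcx") + "c" + "b" + "r"
= flip("fvhcx") + "m" + "c" + "b" + "r"
= flip("vhcx") + "f" + "m" + "c" + "b" + "r"
= flip("hcx") + "v" + "f" + "m" + "c" + "b" + "r"
= flip("cx") + "h" + "v" + "f" + "m" + "c" + "b" + "r"
= flip("x") + "c" + "h" + "v" + "f" + "m" + "c" + "b" + "r"
= "x" + "c" + "h" + "v" + "f" + "m" + "c" + "b" + "r"
= "xchvfmcbr"


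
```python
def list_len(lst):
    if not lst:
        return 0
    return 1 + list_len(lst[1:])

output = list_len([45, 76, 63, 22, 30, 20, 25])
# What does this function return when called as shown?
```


list_len([45, 76, 63, 22, 30, 20, 25])
= 1 + list_len([76, 63, 22, 30, 20, 25])
= 1 + 1 + list_len([63, 22, 30, 20, 25])
= 1 + 1 + 1 + list_len([22, 30, 20, 25])
= 1 + 1 + 1 + 1 + list_len([30, 20, 25])
= 1 + 1 + 1 + 1 + 1 + list_len([20, 25])
= 1 + 1 + 1 + 1 + 1 + 1 + list_len([25])
= 1 + 1 + 1 + 1 + 1 + 1 + 1 + list_len([])
= 1 + 1 + 1 + 1 + 1 + 1 + 1 + 0
= 7


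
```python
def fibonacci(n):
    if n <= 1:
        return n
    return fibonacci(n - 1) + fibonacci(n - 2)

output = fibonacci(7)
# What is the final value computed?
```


fibonacci(7)
= fibonacci(6) + fibonacci(5)
= (fibonacci(5) + fibonacci(4)) + fibonacci(5)
Computing bottom-up: fibonacci(0)=0, fibonacci(1)=1, fibonacci(2)=1, fibonacci(3)=2, fibonacci(4)=3, fibonacci(5)=5, fibonacci(6)=8, fibonacci(7)=13
= 13


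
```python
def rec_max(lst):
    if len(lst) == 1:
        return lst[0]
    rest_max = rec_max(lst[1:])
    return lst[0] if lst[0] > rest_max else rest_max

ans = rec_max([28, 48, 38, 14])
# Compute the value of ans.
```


rec_max([28, 48, 38, 14])
= compare 28 with rec_max([48, 38, 14])
= compare 48 with rec_max([38, 14])
= compare 38 with rec_max([14])
Base: rec_max([14]) = 14
compare 38 with 14: max = 38
compare 48 with 38: max = 48
compare 28 with 48: max = 48
= 48


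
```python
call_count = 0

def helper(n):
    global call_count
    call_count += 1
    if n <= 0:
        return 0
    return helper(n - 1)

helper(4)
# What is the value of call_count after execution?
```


helper(4) calls helper(3) calls ... calls helper(0)
Total calls: 4 + 1 (for base case) = 5


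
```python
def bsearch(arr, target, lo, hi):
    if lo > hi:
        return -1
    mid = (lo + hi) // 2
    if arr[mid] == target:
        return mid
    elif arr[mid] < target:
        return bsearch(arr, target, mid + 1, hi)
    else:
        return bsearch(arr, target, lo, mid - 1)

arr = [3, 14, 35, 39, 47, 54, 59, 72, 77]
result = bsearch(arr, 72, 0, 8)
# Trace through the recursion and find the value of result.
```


bsearch(arr, 72, 0, 8)
lo=0, hi=8, mid=4, arr[mid]=47
47 < 72, search right half
lo=5, hi=8, mid=6, arr[mid]=59
59 < 72, search right half
lo=7, hi=8, mid=7, arr[mid]=72
arr[7] == 72, found at index 7
= 7


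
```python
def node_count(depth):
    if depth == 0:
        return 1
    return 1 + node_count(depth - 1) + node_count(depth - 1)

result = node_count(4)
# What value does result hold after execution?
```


node_count(4)
= 1 + node_count(3) + node_count(3)
= 1 + 2 * node_count(3)
node_count(k) = 2^(k+1) - 1
node_count(0) = 1
node_count(1) = 3
node_count(2) = 7
node_count(3) = 15
node_count(4) = 31
node_count(4) = 2^5 - 1 = 31


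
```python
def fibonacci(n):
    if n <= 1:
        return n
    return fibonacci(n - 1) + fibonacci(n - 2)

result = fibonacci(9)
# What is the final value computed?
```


fibonacci(9)
= fibonacci(8) + fibonacci(7)
= (fibonacci(7) + fibonacci(6)) + fibonacci(7)
Computing bottom-up: fibonacci(0)=0, fibonacci(1)=1, fibonacci(2)=1, fibonacci(3)=2, fibonacci(4)=3, fibonacci(5)=5, fibonacci(6)=8, fibonacci(7)=13, fibonacci(8)=21, fibonacci(9)=34
= 34


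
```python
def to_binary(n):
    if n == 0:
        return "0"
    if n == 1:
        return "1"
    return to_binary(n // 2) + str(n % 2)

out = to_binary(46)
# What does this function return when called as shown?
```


to_binary(46)
= to_binary(23) + "0"
= to_binary(11) + "1" + "0"
= to_binary(5) + "1" + "1" + "0"
= to_binary(2) + "1" + "1" + "1" + "0"
= to_binary(1) + "0" + "1" + "1" + "1" + "0"
= "1" + "0" + "1" + "1" + "1" + "0"
= "101110"


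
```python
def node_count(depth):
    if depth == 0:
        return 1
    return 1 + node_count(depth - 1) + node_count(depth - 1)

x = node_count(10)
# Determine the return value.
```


node_count(10)
= 1 + node_count(9) + node_count(9)
= 1 + 2 * node_count(9)
node_count(k) = 2^(k+1) - 1
node_count(0) = 1
node_count(1) = 3
node_count(2) = 7
node_count(3) = 15
node_count(4) = 31
node_count(10) = 2^11 - 1 = 2047


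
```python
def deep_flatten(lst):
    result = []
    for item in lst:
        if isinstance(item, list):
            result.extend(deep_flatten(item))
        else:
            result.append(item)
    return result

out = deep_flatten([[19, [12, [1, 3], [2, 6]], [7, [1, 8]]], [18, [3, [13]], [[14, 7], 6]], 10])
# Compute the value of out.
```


deep_flatten([[19, [12, [1, 3], [2, 6]], [7, [1, 8]]], [18, [3, [13]], [[14, 7], 6]], 10])
Processing each element:
  [19, [12, [1, 3], [2, 6]], [7, [1, 8]]] is a list -> deep_flatten recursively -> [19, 12, 1, 3, 2, 6, 7, 1, 8]
  [18, [3, [13]], [[14, 7], 6]] is a list -> deep_flatten recursively -> [18, 3, 13, 14, 7, 6]
  10 is not a list -> append 10
= [19, 12, 1, 3, 2, 6, 7, 1, 8, 18, 3, 13, 14, 7, 6, 10]


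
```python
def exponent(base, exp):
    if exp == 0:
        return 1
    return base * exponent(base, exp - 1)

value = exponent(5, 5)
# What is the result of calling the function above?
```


exponent(5, 5)
= 5 * exponent(5, 4)
= 5 * 5 * exponent(5, 3)
= 5 * 5 * 5 * exponent(5, 2)
= 5 * 5 * 5 * 5 * exponent(5, 1)
= 5 * 5 * 5 * 5 * 5 * exponent(5, 0)
= 5 * 5 * 5 * 5 * 5 * 1
= 3125


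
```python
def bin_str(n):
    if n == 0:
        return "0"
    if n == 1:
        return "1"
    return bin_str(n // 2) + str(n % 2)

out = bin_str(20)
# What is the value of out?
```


bin_str(20)
= bin_str(10) + "0"
= bin_str(5) + "0" + "0"
= bin_str(2) + "1" + "0" + "0"
= bin_str(1) + "0" + "1" + "0" + "0"
= "1" + "0" + "1" + "0" + "0"
= "10100"


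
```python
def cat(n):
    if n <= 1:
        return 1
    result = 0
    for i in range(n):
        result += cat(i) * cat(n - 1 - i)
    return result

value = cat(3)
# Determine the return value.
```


cat(3)
= sum of cat(i) * cat(3-1-i) for i in 0..2
First compute sub-values bottom-up:
  cat(0) = 1, cat(1) = 1
  cat(2) = 1*1 + 1*1 = 2
Now cat(3):
  cat(0)*cat(2) = 1*2 = 2
  cat(1)*cat(1) = 1*1 = 1
  cat(2)*cat(0) = 2*1 = 2
= 2 + 1 + 2
= 5


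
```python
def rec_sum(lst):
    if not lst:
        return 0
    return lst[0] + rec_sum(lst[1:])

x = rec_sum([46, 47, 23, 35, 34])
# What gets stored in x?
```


rec_sum([46, 47, 23, 35, 34])
= 46 + rec_sum([47, 23, 35, 34])
= 46 + 47 + rec_sum([23, 35, 34])
= 46 + 47 + 23 + rec_sum([35, 34])
= 46 + 47 + 23 + 35 + rec_sum([34])
= 46 + 47 + 23 + 35 + 34 + rec_sum([])
= 46 + 47 + 23 + 35 + 34 + 0
= 185


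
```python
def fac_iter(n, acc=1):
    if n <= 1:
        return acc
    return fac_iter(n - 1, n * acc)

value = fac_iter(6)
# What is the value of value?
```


fac_iter(6, 1)
= fac_iter(5, 6 * 1) = fac_iter(5, 6)
= fac_iter(4, 5 * 6) = fac_iter(4, 30)
= fac_iter(3, 4 * 30) = fac_iter(3, 120)
= fac_iter(2, 3 * 120) = fac_iter(2, 360)
= fac_iter(1, 2 * 360) = fac_iter(1, 720)
n <= 1, return acc = 720


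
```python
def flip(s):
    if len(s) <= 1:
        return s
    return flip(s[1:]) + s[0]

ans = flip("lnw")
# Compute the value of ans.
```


flip("lnw")
= flip("nw") + "l"
= flip("w") + "n" + "l"
= "w" + "n" + "l"
= "wnl"


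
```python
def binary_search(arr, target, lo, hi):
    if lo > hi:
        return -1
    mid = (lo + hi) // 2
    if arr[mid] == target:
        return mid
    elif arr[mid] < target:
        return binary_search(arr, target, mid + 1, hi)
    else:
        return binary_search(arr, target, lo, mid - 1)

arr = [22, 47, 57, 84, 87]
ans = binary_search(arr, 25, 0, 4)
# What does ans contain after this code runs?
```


binary_search(arr, 25, 0, 4)
lo=0, hi=4, mid=2, arr[mid]=57
57 > 25, search left half
lo=0, hi=1, mid=0, arr[mid]=22
22 < 25, search right half
lo=1, hi=1, mid=1, arr[mid]=47
47 > 25, search left half
lo > hi, target not found, return -1
= -1


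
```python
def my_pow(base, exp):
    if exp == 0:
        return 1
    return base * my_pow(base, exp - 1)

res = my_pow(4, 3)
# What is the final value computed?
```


my_pow(4, 3)
= 4 * my_pow(4, 2)
= 4 * 4 * my_pow(4, 1)
= 4 * 4 * 4 * my_pow(4, 0)
= 4 * 4 * 4 * 1
= 64


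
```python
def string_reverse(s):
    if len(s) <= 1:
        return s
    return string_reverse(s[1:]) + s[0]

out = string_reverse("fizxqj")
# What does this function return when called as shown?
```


string_reverse("fizxqj")
= string_reverse("izxqj") + "f"
= string_reverse("zxqj") + "i" + "f"
= string_reverse("xqj") + "z" + "i" + "f"
= string_reverse("qj") + "x" + "z" + "i" + "f"
= string_reverse("j") + "q" + "x" + "z" + "i" + "f"
= "j" + "q" + "x" + "z" + "i" + "f"
= "jqxzif"


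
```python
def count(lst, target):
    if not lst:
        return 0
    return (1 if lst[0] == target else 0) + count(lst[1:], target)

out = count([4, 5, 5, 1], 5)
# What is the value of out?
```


count([4, 5, 5, 1], 5)
lst[0]=4 != 5: 0 + count([5, 5, 1], 5)
lst[0]=5 == 5: 1 + count([5, 1], 5)
lst[0]=5 == 5: 1 + count([1], 5)
lst[0]=1 != 5: 0 + count([], 5)
= 2


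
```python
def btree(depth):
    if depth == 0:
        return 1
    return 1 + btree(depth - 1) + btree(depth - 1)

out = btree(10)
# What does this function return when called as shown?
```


btree(10)
= 1 + btree(9) + btree(9)
= 1 + 2 * btree(9)
btree(k) = 2^(k+1) - 1
btree(0) = 1
btree(1) = 3
btree(2) = 7
btree(3) = 15
btree(4) = 31
btree(10) = 2^11 - 1 = 2047


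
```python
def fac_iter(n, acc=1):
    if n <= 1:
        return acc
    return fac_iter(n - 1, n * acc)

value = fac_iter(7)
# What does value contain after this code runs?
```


fac_iter(7, 1)
= fac_iter(6, 7 * 1) = fac_iter(6, 7)
= fac_iter(5, 6 * 7) = fac_iter(5, 42)
= fac_iter(4, 5 * 42) = fac_iter(4, 210)
= fac_iter(3, 4 * 210) = fac_iter(3, 840)
= fac_iter(2, 3 * 840) = fac_iter(2, 2520)
= fac_iter(1, 2 * 2520) = fac_iter(1, 5040)
n <= 1, return acc = 5040


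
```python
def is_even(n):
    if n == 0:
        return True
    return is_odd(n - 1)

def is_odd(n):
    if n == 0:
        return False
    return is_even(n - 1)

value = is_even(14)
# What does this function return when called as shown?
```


is_even(14)
= is_odd(13)
= is_even(12)
= is_odd(11)
= is_even(10)
= is_odd(9)
= is_even(8)
= is_odd(7)
= is_even(6)
= is_odd(5)
= is_even(4)
= is_odd(3)
= is_even(2)
= is_odd(1)
= is_even(0)
n == 0: return True
= True


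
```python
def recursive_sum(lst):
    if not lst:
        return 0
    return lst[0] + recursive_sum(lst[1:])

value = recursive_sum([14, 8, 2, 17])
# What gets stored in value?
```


recursive_sum([14, 8, 2, 17])
= 14 + recursive_sum([8, 2, 17])
= 14 + 8 + recursive_sum([2, 17])
= 14 + 8 + 2 + recursive_sum([17])
= 14 + 8 + 2 + 17 + recursive_sum([])
= 14 + 8 + 2 + 17 + 0
= 41


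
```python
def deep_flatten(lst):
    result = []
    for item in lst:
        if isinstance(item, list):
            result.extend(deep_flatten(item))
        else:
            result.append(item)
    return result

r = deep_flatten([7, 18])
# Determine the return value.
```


deep_flatten([7, 18])
Processing each element:
  7 is not a list -> append 7
  18 is not a list -> append 18
= [7, 18]


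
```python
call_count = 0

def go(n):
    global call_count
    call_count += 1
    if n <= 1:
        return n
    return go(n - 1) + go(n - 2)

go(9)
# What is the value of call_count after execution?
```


go(9) calls go(8) and go(7); each non-base call branches into two more.
Let C(k) = total number of calls made by go(k), including the call to go(k) itself.
Base cases: C(0) = 1, C(1) = 1
Recurrence: C(k) = 1 + C(k-1) + C(k-2)
  C(2) = 1 + C(1) + C(0) = 1 + 1 + 1 = 3
  C(3) = 1 + C(2) + C(1) = 1 + 3 + 1 = 5
  C(4) = 1 + C(3) + C(2) = 1 + 5 + 3 = 9
  C(5) = 1 + C(4) + C(3) = 1 + 9 + 5 = 15
  C(6) = 1 + C(5) + C(4) = 1 + 15 + 9 = 25
  C(7) = 1 + C(6) + C(5) = 1 + 25 + 15 = 41
  C(8) = 1 + C(7) + C(6) = 1 + 41 + 25 = 67
  C(9) = 1 + C(8) + C(7) = 1 + 67 + 41 = 109
Total calls = C(9) = 109


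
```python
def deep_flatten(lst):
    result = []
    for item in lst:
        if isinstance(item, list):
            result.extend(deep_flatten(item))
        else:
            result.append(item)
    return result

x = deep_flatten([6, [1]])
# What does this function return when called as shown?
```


deep_flatten([6, [1]])
Processing each element:
  6 is not a list -> append 6
  [1] is a list -> deep_flatten recursively -> [1]
= [6, 1]


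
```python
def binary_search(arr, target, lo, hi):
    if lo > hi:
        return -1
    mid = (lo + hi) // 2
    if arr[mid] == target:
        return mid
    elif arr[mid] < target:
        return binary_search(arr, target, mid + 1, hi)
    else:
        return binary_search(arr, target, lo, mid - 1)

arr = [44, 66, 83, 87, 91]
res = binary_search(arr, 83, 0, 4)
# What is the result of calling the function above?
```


binary_search(arr, 83, 0, 4)
lo=0, hi=4, mid=2, arr[mid]=83
arr[2] == 83, found at index 2
= 2
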